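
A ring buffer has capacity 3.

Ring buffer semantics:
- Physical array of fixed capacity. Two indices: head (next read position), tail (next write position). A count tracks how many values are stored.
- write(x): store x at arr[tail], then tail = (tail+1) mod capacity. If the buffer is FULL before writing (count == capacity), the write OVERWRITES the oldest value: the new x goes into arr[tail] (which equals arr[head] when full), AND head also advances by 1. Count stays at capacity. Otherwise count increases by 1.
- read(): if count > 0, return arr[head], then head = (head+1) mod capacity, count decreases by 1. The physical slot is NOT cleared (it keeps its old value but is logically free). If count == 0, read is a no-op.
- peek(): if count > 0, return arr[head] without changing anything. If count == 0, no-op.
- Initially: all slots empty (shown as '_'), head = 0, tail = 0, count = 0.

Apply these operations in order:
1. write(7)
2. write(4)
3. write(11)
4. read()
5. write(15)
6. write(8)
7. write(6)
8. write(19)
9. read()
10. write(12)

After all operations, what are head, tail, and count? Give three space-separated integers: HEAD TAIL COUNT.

After op 1 (write(7)): arr=[7 _ _] head=0 tail=1 count=1
After op 2 (write(4)): arr=[7 4 _] head=0 tail=2 count=2
After op 3 (write(11)): arr=[7 4 11] head=0 tail=0 count=3
After op 4 (read()): arr=[7 4 11] head=1 tail=0 count=2
After op 5 (write(15)): arr=[15 4 11] head=1 tail=1 count=3
After op 6 (write(8)): arr=[15 8 11] head=2 tail=2 count=3
After op 7 (write(6)): arr=[15 8 6] head=0 tail=0 count=3
After op 8 (write(19)): arr=[19 8 6] head=1 tail=1 count=3
After op 9 (read()): arr=[19 8 6] head=2 tail=1 count=2
After op 10 (write(12)): arr=[19 12 6] head=2 tail=2 count=3

Answer: 2 2 3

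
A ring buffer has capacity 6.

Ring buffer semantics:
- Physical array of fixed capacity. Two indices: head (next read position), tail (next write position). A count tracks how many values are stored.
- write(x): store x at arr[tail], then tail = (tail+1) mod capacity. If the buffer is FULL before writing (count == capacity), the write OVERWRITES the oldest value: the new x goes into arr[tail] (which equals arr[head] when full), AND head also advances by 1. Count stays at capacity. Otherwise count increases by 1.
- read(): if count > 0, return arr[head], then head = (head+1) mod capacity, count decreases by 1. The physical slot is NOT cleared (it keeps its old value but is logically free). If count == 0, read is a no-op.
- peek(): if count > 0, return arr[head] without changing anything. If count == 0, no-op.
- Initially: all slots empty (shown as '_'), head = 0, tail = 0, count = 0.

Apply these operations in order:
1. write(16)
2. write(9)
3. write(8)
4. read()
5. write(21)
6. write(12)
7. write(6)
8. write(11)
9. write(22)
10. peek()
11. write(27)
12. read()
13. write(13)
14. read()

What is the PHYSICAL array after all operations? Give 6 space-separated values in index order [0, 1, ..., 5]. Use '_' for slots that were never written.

Answer: 11 22 27 13 12 6

Derivation:
After op 1 (write(16)): arr=[16 _ _ _ _ _] head=0 tail=1 count=1
After op 2 (write(9)): arr=[16 9 _ _ _ _] head=0 tail=2 count=2
After op 3 (write(8)): arr=[16 9 8 _ _ _] head=0 tail=3 count=3
After op 4 (read()): arr=[16 9 8 _ _ _] head=1 tail=3 count=2
After op 5 (write(21)): arr=[16 9 8 21 _ _] head=1 tail=4 count=3
After op 6 (write(12)): arr=[16 9 8 21 12 _] head=1 tail=5 count=4
After op 7 (write(6)): arr=[16 9 8 21 12 6] head=1 tail=0 count=5
After op 8 (write(11)): arr=[11 9 8 21 12 6] head=1 tail=1 count=6
After op 9 (write(22)): arr=[11 22 8 21 12 6] head=2 tail=2 count=6
After op 10 (peek()): arr=[11 22 8 21 12 6] head=2 tail=2 count=6
After op 11 (write(27)): arr=[11 22 27 21 12 6] head=3 tail=3 count=6
After op 12 (read()): arr=[11 22 27 21 12 6] head=4 tail=3 count=5
After op 13 (write(13)): arr=[11 22 27 13 12 6] head=4 tail=4 count=6
After op 14 (read()): arr=[11 22 27 13 12 6] head=5 tail=4 count=5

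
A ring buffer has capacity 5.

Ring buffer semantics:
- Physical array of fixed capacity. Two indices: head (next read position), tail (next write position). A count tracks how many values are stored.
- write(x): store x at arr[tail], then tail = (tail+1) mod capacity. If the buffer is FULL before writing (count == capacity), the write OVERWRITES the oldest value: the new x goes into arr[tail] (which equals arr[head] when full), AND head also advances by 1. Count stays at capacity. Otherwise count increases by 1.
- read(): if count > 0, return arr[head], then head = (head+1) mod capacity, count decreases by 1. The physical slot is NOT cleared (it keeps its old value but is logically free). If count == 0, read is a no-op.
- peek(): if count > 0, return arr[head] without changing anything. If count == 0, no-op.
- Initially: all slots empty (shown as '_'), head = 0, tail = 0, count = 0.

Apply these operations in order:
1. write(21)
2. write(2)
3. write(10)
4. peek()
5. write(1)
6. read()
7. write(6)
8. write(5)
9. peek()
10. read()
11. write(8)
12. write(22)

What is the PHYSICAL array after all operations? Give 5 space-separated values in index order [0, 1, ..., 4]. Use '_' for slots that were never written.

After op 1 (write(21)): arr=[21 _ _ _ _] head=0 tail=1 count=1
After op 2 (write(2)): arr=[21 2 _ _ _] head=0 tail=2 count=2
After op 3 (write(10)): arr=[21 2 10 _ _] head=0 tail=3 count=3
After op 4 (peek()): arr=[21 2 10 _ _] head=0 tail=3 count=3
After op 5 (write(1)): arr=[21 2 10 1 _] head=0 tail=4 count=4
After op 6 (read()): arr=[21 2 10 1 _] head=1 tail=4 count=3
After op 7 (write(6)): arr=[21 2 10 1 6] head=1 tail=0 count=4
After op 8 (write(5)): arr=[5 2 10 1 6] head=1 tail=1 count=5
After op 9 (peek()): arr=[5 2 10 1 6] head=1 tail=1 count=5
After op 10 (read()): arr=[5 2 10 1 6] head=2 tail=1 count=4
After op 11 (write(8)): arr=[5 8 10 1 6] head=2 tail=2 count=5
After op 12 (write(22)): arr=[5 8 22 1 6] head=3 tail=3 count=5

Answer: 5 8 22 1 6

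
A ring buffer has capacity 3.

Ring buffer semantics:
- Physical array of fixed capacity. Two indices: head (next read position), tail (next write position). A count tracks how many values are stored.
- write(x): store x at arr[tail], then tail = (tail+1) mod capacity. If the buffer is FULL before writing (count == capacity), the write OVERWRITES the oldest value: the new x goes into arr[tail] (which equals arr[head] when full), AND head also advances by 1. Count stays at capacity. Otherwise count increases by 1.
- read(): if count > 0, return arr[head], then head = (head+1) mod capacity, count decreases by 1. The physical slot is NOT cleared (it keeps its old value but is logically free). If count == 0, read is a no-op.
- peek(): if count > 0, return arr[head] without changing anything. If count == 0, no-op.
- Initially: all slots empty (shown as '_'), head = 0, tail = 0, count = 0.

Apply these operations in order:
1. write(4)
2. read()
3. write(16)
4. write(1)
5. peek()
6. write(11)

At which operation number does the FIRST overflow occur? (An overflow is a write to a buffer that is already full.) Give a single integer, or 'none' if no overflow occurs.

Answer: none

Derivation:
After op 1 (write(4)): arr=[4 _ _] head=0 tail=1 count=1
After op 2 (read()): arr=[4 _ _] head=1 tail=1 count=0
After op 3 (write(16)): arr=[4 16 _] head=1 tail=2 count=1
After op 4 (write(1)): arr=[4 16 1] head=1 tail=0 count=2
After op 5 (peek()): arr=[4 16 1] head=1 tail=0 count=2
After op 6 (write(11)): arr=[11 16 1] head=1 tail=1 count=3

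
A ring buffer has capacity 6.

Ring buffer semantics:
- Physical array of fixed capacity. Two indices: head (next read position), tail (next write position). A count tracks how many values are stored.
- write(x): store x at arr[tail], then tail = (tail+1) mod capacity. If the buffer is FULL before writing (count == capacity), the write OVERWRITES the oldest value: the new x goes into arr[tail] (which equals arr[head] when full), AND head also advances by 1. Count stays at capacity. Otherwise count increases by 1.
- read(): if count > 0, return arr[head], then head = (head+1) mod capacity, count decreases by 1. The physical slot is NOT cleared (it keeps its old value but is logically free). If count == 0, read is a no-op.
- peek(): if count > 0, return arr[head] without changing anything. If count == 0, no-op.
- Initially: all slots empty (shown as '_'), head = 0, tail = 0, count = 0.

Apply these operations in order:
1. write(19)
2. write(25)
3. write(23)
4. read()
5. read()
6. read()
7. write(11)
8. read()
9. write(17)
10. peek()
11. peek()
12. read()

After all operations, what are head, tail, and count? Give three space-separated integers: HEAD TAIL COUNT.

Answer: 5 5 0

Derivation:
After op 1 (write(19)): arr=[19 _ _ _ _ _] head=0 tail=1 count=1
After op 2 (write(25)): arr=[19 25 _ _ _ _] head=0 tail=2 count=2
After op 3 (write(23)): arr=[19 25 23 _ _ _] head=0 tail=3 count=3
After op 4 (read()): arr=[19 25 23 _ _ _] head=1 tail=3 count=2
After op 5 (read()): arr=[19 25 23 _ _ _] head=2 tail=3 count=1
After op 6 (read()): arr=[19 25 23 _ _ _] head=3 tail=3 count=0
After op 7 (write(11)): arr=[19 25 23 11 _ _] head=3 tail=4 count=1
After op 8 (read()): arr=[19 25 23 11 _ _] head=4 tail=4 count=0
After op 9 (write(17)): arr=[19 25 23 11 17 _] head=4 tail=5 count=1
After op 10 (peek()): arr=[19 25 23 11 17 _] head=4 tail=5 count=1
After op 11 (peek()): arr=[19 25 23 11 17 _] head=4 tail=5 count=1
After op 12 (read()): arr=[19 25 23 11 17 _] head=5 tail=5 count=0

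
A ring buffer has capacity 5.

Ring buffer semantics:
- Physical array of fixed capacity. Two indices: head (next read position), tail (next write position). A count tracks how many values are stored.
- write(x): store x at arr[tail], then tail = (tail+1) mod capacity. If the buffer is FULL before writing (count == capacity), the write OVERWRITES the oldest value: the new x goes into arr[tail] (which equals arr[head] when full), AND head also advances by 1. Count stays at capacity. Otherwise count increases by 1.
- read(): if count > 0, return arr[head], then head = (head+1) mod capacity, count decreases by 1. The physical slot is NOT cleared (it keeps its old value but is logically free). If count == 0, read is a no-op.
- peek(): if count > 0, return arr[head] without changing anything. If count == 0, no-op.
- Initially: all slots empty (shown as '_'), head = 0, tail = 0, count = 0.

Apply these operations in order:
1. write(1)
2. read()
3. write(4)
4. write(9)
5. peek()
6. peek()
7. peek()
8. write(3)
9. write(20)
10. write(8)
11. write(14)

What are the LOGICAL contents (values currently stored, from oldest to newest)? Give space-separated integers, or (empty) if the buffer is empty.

After op 1 (write(1)): arr=[1 _ _ _ _] head=0 tail=1 count=1
After op 2 (read()): arr=[1 _ _ _ _] head=1 tail=1 count=0
After op 3 (write(4)): arr=[1 4 _ _ _] head=1 tail=2 count=1
After op 4 (write(9)): arr=[1 4 9 _ _] head=1 tail=3 count=2
After op 5 (peek()): arr=[1 4 9 _ _] head=1 tail=3 count=2
After op 6 (peek()): arr=[1 4 9 _ _] head=1 tail=3 count=2
After op 7 (peek()): arr=[1 4 9 _ _] head=1 tail=3 count=2
After op 8 (write(3)): arr=[1 4 9 3 _] head=1 tail=4 count=3
After op 9 (write(20)): arr=[1 4 9 3 20] head=1 tail=0 count=4
After op 10 (write(8)): arr=[8 4 9 3 20] head=1 tail=1 count=5
After op 11 (write(14)): arr=[8 14 9 3 20] head=2 tail=2 count=5

Answer: 9 3 20 8 14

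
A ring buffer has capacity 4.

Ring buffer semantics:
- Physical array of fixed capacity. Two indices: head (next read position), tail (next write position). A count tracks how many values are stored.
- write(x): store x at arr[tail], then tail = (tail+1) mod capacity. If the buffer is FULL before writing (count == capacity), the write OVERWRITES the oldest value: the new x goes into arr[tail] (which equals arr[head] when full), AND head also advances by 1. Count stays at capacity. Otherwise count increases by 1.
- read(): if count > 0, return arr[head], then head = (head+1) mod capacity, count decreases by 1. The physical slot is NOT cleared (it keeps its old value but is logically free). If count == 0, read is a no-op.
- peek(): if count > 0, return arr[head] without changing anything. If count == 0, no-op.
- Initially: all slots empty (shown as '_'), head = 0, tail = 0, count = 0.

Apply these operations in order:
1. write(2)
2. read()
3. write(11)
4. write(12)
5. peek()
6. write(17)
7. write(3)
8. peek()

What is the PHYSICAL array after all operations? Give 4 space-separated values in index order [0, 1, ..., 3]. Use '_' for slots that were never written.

After op 1 (write(2)): arr=[2 _ _ _] head=0 tail=1 count=1
After op 2 (read()): arr=[2 _ _ _] head=1 tail=1 count=0
After op 3 (write(11)): arr=[2 11 _ _] head=1 tail=2 count=1
After op 4 (write(12)): arr=[2 11 12 _] head=1 tail=3 count=2
After op 5 (peek()): arr=[2 11 12 _] head=1 tail=3 count=2
After op 6 (write(17)): arr=[2 11 12 17] head=1 tail=0 count=3
After op 7 (write(3)): arr=[3 11 12 17] head=1 tail=1 count=4
After op 8 (peek()): arr=[3 11 12 17] head=1 tail=1 count=4

Answer: 3 11 12 17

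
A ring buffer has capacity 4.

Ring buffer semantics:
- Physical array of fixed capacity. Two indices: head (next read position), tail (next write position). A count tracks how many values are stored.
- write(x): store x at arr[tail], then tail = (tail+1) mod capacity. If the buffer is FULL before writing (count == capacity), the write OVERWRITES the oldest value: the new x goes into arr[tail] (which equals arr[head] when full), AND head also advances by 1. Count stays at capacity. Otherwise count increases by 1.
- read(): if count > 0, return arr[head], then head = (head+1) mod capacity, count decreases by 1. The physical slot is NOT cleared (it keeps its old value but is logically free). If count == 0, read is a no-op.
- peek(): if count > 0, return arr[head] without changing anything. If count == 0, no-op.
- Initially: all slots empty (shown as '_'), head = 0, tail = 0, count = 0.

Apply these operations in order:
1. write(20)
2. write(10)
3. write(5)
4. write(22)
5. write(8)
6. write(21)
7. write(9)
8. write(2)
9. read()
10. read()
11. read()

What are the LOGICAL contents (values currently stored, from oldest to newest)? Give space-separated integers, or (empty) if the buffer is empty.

After op 1 (write(20)): arr=[20 _ _ _] head=0 tail=1 count=1
After op 2 (write(10)): arr=[20 10 _ _] head=0 tail=2 count=2
After op 3 (write(5)): arr=[20 10 5 _] head=0 tail=3 count=3
After op 4 (write(22)): arr=[20 10 5 22] head=0 tail=0 count=4
After op 5 (write(8)): arr=[8 10 5 22] head=1 tail=1 count=4
After op 6 (write(21)): arr=[8 21 5 22] head=2 tail=2 count=4
After op 7 (write(9)): arr=[8 21 9 22] head=3 tail=3 count=4
After op 8 (write(2)): arr=[8 21 9 2] head=0 tail=0 count=4
After op 9 (read()): arr=[8 21 9 2] head=1 tail=0 count=3
After op 10 (read()): arr=[8 21 9 2] head=2 tail=0 count=2
After op 11 (read()): arr=[8 21 9 2] head=3 tail=0 count=1

Answer: 2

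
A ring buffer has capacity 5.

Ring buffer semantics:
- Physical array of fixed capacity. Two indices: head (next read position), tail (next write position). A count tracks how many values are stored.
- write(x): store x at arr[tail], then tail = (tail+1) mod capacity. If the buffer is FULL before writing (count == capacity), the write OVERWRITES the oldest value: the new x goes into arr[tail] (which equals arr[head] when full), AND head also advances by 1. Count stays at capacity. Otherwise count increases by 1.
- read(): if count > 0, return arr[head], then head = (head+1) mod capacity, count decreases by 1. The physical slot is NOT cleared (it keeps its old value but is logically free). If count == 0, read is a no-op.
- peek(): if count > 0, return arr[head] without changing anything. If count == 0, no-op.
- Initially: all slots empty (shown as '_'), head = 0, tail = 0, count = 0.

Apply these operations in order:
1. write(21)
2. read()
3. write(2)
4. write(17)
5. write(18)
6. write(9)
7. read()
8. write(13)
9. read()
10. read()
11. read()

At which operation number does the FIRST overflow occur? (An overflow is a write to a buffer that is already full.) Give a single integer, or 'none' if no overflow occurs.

After op 1 (write(21)): arr=[21 _ _ _ _] head=0 tail=1 count=1
After op 2 (read()): arr=[21 _ _ _ _] head=1 tail=1 count=0
After op 3 (write(2)): arr=[21 2 _ _ _] head=1 tail=2 count=1
After op 4 (write(17)): arr=[21 2 17 _ _] head=1 tail=3 count=2
After op 5 (write(18)): arr=[21 2 17 18 _] head=1 tail=4 count=3
After op 6 (write(9)): arr=[21 2 17 18 9] head=1 tail=0 count=4
After op 7 (read()): arr=[21 2 17 18 9] head=2 tail=0 count=3
After op 8 (write(13)): arr=[13 2 17 18 9] head=2 tail=1 count=4
After op 9 (read()): arr=[13 2 17 18 9] head=3 tail=1 count=3
After op 10 (read()): arr=[13 2 17 18 9] head=4 tail=1 count=2
After op 11 (read()): arr=[13 2 17 18 9] head=0 tail=1 count=1

Answer: none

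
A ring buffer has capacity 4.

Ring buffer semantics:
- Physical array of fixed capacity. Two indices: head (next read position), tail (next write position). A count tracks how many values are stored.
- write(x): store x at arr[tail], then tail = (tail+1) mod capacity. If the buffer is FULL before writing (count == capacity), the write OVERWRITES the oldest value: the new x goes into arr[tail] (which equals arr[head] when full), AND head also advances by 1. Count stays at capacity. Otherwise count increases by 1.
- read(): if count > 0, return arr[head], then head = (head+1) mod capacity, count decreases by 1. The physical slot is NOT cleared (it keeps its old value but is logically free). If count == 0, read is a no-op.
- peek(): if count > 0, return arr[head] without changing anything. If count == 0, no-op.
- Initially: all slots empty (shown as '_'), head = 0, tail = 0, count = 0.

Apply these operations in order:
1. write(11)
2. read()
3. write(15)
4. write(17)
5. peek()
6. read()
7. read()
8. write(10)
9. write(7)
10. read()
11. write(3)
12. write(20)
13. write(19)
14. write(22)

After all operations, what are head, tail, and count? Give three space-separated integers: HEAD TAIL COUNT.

After op 1 (write(11)): arr=[11 _ _ _] head=0 tail=1 count=1
After op 2 (read()): arr=[11 _ _ _] head=1 tail=1 count=0
After op 3 (write(15)): arr=[11 15 _ _] head=1 tail=2 count=1
After op 4 (write(17)): arr=[11 15 17 _] head=1 tail=3 count=2
After op 5 (peek()): arr=[11 15 17 _] head=1 tail=3 count=2
After op 6 (read()): arr=[11 15 17 _] head=2 tail=3 count=1
After op 7 (read()): arr=[11 15 17 _] head=3 tail=3 count=0
After op 8 (write(10)): arr=[11 15 17 10] head=3 tail=0 count=1
After op 9 (write(7)): arr=[7 15 17 10] head=3 tail=1 count=2
After op 10 (read()): arr=[7 15 17 10] head=0 tail=1 count=1
After op 11 (write(3)): arr=[7 3 17 10] head=0 tail=2 count=2
After op 12 (write(20)): arr=[7 3 20 10] head=0 tail=3 count=3
After op 13 (write(19)): arr=[7 3 20 19] head=0 tail=0 count=4
After op 14 (write(22)): arr=[22 3 20 19] head=1 tail=1 count=4

Answer: 1 1 4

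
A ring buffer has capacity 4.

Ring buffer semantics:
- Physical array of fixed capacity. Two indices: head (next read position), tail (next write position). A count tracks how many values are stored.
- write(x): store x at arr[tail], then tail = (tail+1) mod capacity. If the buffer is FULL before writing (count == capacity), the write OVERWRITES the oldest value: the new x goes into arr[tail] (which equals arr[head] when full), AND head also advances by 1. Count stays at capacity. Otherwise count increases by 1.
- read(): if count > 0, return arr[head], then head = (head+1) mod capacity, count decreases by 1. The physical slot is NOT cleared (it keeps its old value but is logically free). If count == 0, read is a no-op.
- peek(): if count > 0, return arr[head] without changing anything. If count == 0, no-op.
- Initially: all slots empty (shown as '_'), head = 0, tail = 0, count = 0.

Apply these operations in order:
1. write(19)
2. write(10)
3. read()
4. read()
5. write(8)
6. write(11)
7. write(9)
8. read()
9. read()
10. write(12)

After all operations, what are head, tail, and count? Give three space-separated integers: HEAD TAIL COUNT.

Answer: 0 2 2

Derivation:
After op 1 (write(19)): arr=[19 _ _ _] head=0 tail=1 count=1
After op 2 (write(10)): arr=[19 10 _ _] head=0 tail=2 count=2
After op 3 (read()): arr=[19 10 _ _] head=1 tail=2 count=1
After op 4 (read()): arr=[19 10 _ _] head=2 tail=2 count=0
After op 5 (write(8)): arr=[19 10 8 _] head=2 tail=3 count=1
After op 6 (write(11)): arr=[19 10 8 11] head=2 tail=0 count=2
After op 7 (write(9)): arr=[9 10 8 11] head=2 tail=1 count=3
After op 8 (read()): arr=[9 10 8 11] head=3 tail=1 count=2
After op 9 (read()): arr=[9 10 8 11] head=0 tail=1 count=1
After op 10 (write(12)): arr=[9 12 8 11] head=0 tail=2 count=2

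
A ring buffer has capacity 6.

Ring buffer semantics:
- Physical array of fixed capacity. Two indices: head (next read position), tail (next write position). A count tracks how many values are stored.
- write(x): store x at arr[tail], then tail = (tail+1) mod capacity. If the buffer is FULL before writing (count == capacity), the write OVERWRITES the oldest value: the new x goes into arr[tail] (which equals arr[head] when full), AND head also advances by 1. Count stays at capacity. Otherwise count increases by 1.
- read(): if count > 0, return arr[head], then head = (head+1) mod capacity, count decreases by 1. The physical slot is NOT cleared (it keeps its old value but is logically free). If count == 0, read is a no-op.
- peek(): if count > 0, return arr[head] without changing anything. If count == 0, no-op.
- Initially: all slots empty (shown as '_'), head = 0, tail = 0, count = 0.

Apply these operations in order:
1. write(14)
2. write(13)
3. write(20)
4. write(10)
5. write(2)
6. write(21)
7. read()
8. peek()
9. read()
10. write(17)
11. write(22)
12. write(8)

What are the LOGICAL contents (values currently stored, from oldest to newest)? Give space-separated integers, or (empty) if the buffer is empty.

After op 1 (write(14)): arr=[14 _ _ _ _ _] head=0 tail=1 count=1
After op 2 (write(13)): arr=[14 13 _ _ _ _] head=0 tail=2 count=2
After op 3 (write(20)): arr=[14 13 20 _ _ _] head=0 tail=3 count=3
After op 4 (write(10)): arr=[14 13 20 10 _ _] head=0 tail=4 count=4
After op 5 (write(2)): arr=[14 13 20 10 2 _] head=0 tail=5 count=5
After op 6 (write(21)): arr=[14 13 20 10 2 21] head=0 tail=0 count=6
After op 7 (read()): arr=[14 13 20 10 2 21] head=1 tail=0 count=5
After op 8 (peek()): arr=[14 13 20 10 2 21] head=1 tail=0 count=5
After op 9 (read()): arr=[14 13 20 10 2 21] head=2 tail=0 count=4
After op 10 (write(17)): arr=[17 13 20 10 2 21] head=2 tail=1 count=5
After op 11 (write(22)): arr=[17 22 20 10 2 21] head=2 tail=2 count=6
After op 12 (write(8)): arr=[17 22 8 10 2 21] head=3 tail=3 count=6

Answer: 10 2 21 17 22 8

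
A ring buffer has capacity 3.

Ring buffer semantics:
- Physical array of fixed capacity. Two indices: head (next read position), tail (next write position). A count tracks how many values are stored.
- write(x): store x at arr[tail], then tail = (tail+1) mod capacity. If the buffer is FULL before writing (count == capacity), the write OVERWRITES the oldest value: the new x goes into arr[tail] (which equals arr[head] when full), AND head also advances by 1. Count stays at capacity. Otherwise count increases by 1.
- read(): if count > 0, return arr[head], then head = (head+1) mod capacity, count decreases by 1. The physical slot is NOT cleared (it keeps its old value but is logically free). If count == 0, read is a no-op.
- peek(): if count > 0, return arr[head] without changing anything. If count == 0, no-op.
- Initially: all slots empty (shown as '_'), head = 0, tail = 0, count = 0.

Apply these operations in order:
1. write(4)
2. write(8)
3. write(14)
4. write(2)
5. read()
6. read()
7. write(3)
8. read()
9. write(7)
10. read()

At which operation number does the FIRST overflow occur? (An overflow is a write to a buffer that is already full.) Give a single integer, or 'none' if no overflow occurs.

After op 1 (write(4)): arr=[4 _ _] head=0 tail=1 count=1
After op 2 (write(8)): arr=[4 8 _] head=0 tail=2 count=2
After op 3 (write(14)): arr=[4 8 14] head=0 tail=0 count=3
After op 4 (write(2)): arr=[2 8 14] head=1 tail=1 count=3
After op 5 (read()): arr=[2 8 14] head=2 tail=1 count=2
After op 6 (read()): arr=[2 8 14] head=0 tail=1 count=1
After op 7 (write(3)): arr=[2 3 14] head=0 tail=2 count=2
After op 8 (read()): arr=[2 3 14] head=1 tail=2 count=1
After op 9 (write(7)): arr=[2 3 7] head=1 tail=0 count=2
After op 10 (read()): arr=[2 3 7] head=2 tail=0 count=1

Answer: 4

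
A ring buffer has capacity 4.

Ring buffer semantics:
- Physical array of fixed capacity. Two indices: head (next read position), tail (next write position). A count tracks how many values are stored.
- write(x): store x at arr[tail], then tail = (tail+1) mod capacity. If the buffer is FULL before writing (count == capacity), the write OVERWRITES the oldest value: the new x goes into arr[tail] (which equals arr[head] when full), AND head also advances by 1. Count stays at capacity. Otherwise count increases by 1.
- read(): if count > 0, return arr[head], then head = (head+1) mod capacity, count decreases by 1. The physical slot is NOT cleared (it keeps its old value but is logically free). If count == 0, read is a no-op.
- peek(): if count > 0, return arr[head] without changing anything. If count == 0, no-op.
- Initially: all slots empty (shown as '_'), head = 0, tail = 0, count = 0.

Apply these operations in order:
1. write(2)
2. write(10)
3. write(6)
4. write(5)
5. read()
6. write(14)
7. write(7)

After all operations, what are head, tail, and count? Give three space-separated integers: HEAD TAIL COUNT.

After op 1 (write(2)): arr=[2 _ _ _] head=0 tail=1 count=1
After op 2 (write(10)): arr=[2 10 _ _] head=0 tail=2 count=2
After op 3 (write(6)): arr=[2 10 6 _] head=0 tail=3 count=3
After op 4 (write(5)): arr=[2 10 6 5] head=0 tail=0 count=4
After op 5 (read()): arr=[2 10 6 5] head=1 tail=0 count=3
After op 6 (write(14)): arr=[14 10 6 5] head=1 tail=1 count=4
After op 7 (write(7)): arr=[14 7 6 5] head=2 tail=2 count=4

Answer: 2 2 4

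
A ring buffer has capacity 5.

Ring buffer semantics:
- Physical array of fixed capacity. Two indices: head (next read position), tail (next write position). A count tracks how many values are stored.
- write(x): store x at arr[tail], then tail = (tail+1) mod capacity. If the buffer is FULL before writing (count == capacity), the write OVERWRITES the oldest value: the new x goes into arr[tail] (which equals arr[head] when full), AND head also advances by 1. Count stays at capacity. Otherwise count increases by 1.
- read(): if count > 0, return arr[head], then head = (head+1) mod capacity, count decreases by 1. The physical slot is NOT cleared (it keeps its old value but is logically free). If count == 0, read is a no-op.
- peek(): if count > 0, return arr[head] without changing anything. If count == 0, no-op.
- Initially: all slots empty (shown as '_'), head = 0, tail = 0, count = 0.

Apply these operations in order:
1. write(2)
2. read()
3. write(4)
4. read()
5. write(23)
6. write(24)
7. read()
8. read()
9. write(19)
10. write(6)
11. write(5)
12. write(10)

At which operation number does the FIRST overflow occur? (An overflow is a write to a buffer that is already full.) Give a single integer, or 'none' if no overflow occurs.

After op 1 (write(2)): arr=[2 _ _ _ _] head=0 tail=1 count=1
After op 2 (read()): arr=[2 _ _ _ _] head=1 tail=1 count=0
After op 3 (write(4)): arr=[2 4 _ _ _] head=1 tail=2 count=1
After op 4 (read()): arr=[2 4 _ _ _] head=2 tail=2 count=0
After op 5 (write(23)): arr=[2 4 23 _ _] head=2 tail=3 count=1
After op 6 (write(24)): arr=[2 4 23 24 _] head=2 tail=4 count=2
After op 7 (read()): arr=[2 4 23 24 _] head=3 tail=4 count=1
After op 8 (read()): arr=[2 4 23 24 _] head=4 tail=4 count=0
After op 9 (write(19)): arr=[2 4 23 24 19] head=4 tail=0 count=1
After op 10 (write(6)): arr=[6 4 23 24 19] head=4 tail=1 count=2
After op 11 (write(5)): arr=[6 5 23 24 19] head=4 tail=2 count=3
After op 12 (write(10)): arr=[6 5 10 24 19] head=4 tail=3 count=4

Answer: none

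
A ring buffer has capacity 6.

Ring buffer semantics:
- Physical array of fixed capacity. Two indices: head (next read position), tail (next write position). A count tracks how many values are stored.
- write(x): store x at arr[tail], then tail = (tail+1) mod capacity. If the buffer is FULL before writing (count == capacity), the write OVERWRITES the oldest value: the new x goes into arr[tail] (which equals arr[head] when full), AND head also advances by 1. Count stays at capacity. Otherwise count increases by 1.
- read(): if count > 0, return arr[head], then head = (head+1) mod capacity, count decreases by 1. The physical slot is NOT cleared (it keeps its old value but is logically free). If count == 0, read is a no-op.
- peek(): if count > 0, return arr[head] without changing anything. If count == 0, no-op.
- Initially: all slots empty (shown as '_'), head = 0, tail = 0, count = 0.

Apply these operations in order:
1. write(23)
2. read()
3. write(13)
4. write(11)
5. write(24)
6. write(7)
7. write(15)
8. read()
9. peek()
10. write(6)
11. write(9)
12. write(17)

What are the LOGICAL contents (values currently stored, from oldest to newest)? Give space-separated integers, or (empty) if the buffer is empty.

After op 1 (write(23)): arr=[23 _ _ _ _ _] head=0 tail=1 count=1
After op 2 (read()): arr=[23 _ _ _ _ _] head=1 tail=1 count=0
After op 3 (write(13)): arr=[23 13 _ _ _ _] head=1 tail=2 count=1
After op 4 (write(11)): arr=[23 13 11 _ _ _] head=1 tail=3 count=2
After op 5 (write(24)): arr=[23 13 11 24 _ _] head=1 tail=4 count=3
After op 6 (write(7)): arr=[23 13 11 24 7 _] head=1 tail=5 count=4
After op 7 (write(15)): arr=[23 13 11 24 7 15] head=1 tail=0 count=5
After op 8 (read()): arr=[23 13 11 24 7 15] head=2 tail=0 count=4
After op 9 (peek()): arr=[23 13 11 24 7 15] head=2 tail=0 count=4
After op 10 (write(6)): arr=[6 13 11 24 7 15] head=2 tail=1 count=5
After op 11 (write(9)): arr=[6 9 11 24 7 15] head=2 tail=2 count=6
After op 12 (write(17)): arr=[6 9 17 24 7 15] head=3 tail=3 count=6

Answer: 24 7 15 6 9 17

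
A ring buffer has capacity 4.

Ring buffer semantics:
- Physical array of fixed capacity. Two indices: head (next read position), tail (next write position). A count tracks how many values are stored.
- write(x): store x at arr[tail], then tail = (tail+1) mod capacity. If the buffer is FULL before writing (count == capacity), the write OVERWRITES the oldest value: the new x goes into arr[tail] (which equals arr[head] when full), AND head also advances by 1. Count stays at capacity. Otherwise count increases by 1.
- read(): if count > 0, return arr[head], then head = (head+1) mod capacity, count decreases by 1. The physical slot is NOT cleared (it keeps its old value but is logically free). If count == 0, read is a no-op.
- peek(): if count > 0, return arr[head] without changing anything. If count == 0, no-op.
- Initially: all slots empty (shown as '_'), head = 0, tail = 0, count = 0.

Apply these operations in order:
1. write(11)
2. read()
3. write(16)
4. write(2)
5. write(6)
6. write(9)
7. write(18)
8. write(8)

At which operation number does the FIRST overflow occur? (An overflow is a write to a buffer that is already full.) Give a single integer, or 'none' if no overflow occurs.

Answer: 7

Derivation:
After op 1 (write(11)): arr=[11 _ _ _] head=0 tail=1 count=1
After op 2 (read()): arr=[11 _ _ _] head=1 tail=1 count=0
After op 3 (write(16)): arr=[11 16 _ _] head=1 tail=2 count=1
After op 4 (write(2)): arr=[11 16 2 _] head=1 tail=3 count=2
After op 5 (write(6)): arr=[11 16 2 6] head=1 tail=0 count=3
After op 6 (write(9)): arr=[9 16 2 6] head=1 tail=1 count=4
After op 7 (write(18)): arr=[9 18 2 6] head=2 tail=2 count=4
After op 8 (write(8)): arr=[9 18 8 6] head=3 tail=3 count=4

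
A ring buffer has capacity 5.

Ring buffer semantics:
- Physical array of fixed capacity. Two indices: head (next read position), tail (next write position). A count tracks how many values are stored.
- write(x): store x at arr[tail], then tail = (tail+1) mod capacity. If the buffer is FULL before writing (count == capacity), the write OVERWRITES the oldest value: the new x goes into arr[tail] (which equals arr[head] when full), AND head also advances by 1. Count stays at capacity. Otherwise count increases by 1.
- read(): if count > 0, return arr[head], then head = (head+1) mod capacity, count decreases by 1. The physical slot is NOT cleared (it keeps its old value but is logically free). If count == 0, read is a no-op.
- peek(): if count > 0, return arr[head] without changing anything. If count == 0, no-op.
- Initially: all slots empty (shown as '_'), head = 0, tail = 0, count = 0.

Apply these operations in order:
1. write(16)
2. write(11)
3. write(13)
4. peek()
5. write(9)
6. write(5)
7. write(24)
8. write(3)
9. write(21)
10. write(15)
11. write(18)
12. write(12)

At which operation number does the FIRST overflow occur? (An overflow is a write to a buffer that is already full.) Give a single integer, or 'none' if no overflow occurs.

After op 1 (write(16)): arr=[16 _ _ _ _] head=0 tail=1 count=1
After op 2 (write(11)): arr=[16 11 _ _ _] head=0 tail=2 count=2
After op 3 (write(13)): arr=[16 11 13 _ _] head=0 tail=3 count=3
After op 4 (peek()): arr=[16 11 13 _ _] head=0 tail=3 count=3
After op 5 (write(9)): arr=[16 11 13 9 _] head=0 tail=4 count=4
After op 6 (write(5)): arr=[16 11 13 9 5] head=0 tail=0 count=5
After op 7 (write(24)): arr=[24 11 13 9 5] head=1 tail=1 count=5
After op 8 (write(3)): arr=[24 3 13 9 5] head=2 tail=2 count=5
After op 9 (write(21)): arr=[24 3 21 9 5] head=3 tail=3 count=5
After op 10 (write(15)): arr=[24 3 21 15 5] head=4 tail=4 count=5
After op 11 (write(18)): arr=[24 3 21 15 18] head=0 tail=0 count=5
After op 12 (write(12)): arr=[12 3 21 15 18] head=1 tail=1 count=5

Answer: 7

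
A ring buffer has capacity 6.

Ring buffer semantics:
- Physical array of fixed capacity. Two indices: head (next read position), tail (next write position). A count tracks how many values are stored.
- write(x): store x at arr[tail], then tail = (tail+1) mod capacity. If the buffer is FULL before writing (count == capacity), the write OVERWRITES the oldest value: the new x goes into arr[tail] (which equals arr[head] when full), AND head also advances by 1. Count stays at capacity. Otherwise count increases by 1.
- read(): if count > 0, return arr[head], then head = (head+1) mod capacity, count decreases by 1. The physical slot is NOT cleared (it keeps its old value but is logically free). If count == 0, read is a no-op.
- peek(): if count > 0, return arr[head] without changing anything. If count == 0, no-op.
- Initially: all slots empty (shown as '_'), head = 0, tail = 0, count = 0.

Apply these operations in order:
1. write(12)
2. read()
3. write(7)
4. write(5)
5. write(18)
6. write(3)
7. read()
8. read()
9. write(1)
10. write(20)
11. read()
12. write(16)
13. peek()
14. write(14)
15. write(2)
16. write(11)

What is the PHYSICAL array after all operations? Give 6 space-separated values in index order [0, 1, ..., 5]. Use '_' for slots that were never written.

Answer: 20 16 14 2 11 1

Derivation:
After op 1 (write(12)): arr=[12 _ _ _ _ _] head=0 tail=1 count=1
After op 2 (read()): arr=[12 _ _ _ _ _] head=1 tail=1 count=0
After op 3 (write(7)): arr=[12 7 _ _ _ _] head=1 tail=2 count=1
After op 4 (write(5)): arr=[12 7 5 _ _ _] head=1 tail=3 count=2
After op 5 (write(18)): arr=[12 7 5 18 _ _] head=1 tail=4 count=3
After op 6 (write(3)): arr=[12 7 5 18 3 _] head=1 tail=5 count=4
After op 7 (read()): arr=[12 7 5 18 3 _] head=2 tail=5 count=3
After op 8 (read()): arr=[12 7 5 18 3 _] head=3 tail=5 count=2
After op 9 (write(1)): arr=[12 7 5 18 3 1] head=3 tail=0 count=3
After op 10 (write(20)): arr=[20 7 5 18 3 1] head=3 tail=1 count=4
After op 11 (read()): arr=[20 7 5 18 3 1] head=4 tail=1 count=3
After op 12 (write(16)): arr=[20 16 5 18 3 1] head=4 tail=2 count=4
After op 13 (peek()): arr=[20 16 5 18 3 1] head=4 tail=2 count=4
After op 14 (write(14)): arr=[20 16 14 18 3 1] head=4 tail=3 count=5
After op 15 (write(2)): arr=[20 16 14 2 3 1] head=4 tail=4 count=6
After op 16 (write(11)): arr=[20 16 14 2 11 1] head=5 tail=5 count=6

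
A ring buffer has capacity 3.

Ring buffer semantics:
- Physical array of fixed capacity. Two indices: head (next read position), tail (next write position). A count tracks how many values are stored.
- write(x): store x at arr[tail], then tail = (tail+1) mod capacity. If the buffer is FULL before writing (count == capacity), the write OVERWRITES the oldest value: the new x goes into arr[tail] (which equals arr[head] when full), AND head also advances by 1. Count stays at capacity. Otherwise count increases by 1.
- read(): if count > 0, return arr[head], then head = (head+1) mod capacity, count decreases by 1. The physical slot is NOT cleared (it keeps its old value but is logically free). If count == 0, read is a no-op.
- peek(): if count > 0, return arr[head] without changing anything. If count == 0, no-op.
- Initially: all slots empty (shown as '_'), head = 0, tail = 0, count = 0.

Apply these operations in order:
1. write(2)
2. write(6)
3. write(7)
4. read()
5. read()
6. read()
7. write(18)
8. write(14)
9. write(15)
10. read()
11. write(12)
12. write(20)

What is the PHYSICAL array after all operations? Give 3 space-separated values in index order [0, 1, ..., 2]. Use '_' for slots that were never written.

After op 1 (write(2)): arr=[2 _ _] head=0 tail=1 count=1
After op 2 (write(6)): arr=[2 6 _] head=0 tail=2 count=2
After op 3 (write(7)): arr=[2 6 7] head=0 tail=0 count=3
After op 4 (read()): arr=[2 6 7] head=1 tail=0 count=2
After op 5 (read()): arr=[2 6 7] head=2 tail=0 count=1
After op 6 (read()): arr=[2 6 7] head=0 tail=0 count=0
After op 7 (write(18)): arr=[18 6 7] head=0 tail=1 count=1
After op 8 (write(14)): arr=[18 14 7] head=0 tail=2 count=2
After op 9 (write(15)): arr=[18 14 15] head=0 tail=0 count=3
After op 10 (read()): arr=[18 14 15] head=1 tail=0 count=2
After op 11 (write(12)): arr=[12 14 15] head=1 tail=1 count=3
After op 12 (write(20)): arr=[12 20 15] head=2 tail=2 count=3

Answer: 12 20 15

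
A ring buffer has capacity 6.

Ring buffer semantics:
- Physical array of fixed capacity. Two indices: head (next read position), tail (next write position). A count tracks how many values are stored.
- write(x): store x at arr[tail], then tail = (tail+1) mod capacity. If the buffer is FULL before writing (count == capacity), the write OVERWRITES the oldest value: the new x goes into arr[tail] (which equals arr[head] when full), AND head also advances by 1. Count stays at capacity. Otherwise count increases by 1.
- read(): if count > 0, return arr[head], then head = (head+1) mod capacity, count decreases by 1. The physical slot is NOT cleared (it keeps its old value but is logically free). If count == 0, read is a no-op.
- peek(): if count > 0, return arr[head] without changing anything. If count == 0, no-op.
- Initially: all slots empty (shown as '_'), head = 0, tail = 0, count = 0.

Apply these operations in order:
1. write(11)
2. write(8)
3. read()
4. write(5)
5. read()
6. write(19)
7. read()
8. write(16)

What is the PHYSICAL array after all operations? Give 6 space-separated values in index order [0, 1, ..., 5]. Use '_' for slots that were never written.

Answer: 11 8 5 19 16 _

Derivation:
After op 1 (write(11)): arr=[11 _ _ _ _ _] head=0 tail=1 count=1
After op 2 (write(8)): arr=[11 8 _ _ _ _] head=0 tail=2 count=2
After op 3 (read()): arr=[11 8 _ _ _ _] head=1 tail=2 count=1
After op 4 (write(5)): arr=[11 8 5 _ _ _] head=1 tail=3 count=2
After op 5 (read()): arr=[11 8 5 _ _ _] head=2 tail=3 count=1
After op 6 (write(19)): arr=[11 8 5 19 _ _] head=2 tail=4 count=2
After op 7 (read()): arr=[11 8 5 19 _ _] head=3 tail=4 count=1
After op 8 (write(16)): arr=[11 8 5 19 16 _] head=3 tail=5 count=2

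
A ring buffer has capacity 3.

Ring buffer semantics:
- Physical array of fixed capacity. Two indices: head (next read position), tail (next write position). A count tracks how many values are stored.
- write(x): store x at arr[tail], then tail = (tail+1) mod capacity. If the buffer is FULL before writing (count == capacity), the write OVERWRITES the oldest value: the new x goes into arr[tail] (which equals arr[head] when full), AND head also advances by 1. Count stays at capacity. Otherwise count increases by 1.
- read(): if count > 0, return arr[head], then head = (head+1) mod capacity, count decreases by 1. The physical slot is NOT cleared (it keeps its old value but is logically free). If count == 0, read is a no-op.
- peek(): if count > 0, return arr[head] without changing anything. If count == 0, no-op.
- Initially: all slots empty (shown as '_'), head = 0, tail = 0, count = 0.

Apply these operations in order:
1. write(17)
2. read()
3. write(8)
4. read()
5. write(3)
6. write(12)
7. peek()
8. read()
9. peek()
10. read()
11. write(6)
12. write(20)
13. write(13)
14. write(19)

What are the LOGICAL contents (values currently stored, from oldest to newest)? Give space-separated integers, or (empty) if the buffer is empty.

After op 1 (write(17)): arr=[17 _ _] head=0 tail=1 count=1
After op 2 (read()): arr=[17 _ _] head=1 tail=1 count=0
After op 3 (write(8)): arr=[17 8 _] head=1 tail=2 count=1
After op 4 (read()): arr=[17 8 _] head=2 tail=2 count=0
After op 5 (write(3)): arr=[17 8 3] head=2 tail=0 count=1
After op 6 (write(12)): arr=[12 8 3] head=2 tail=1 count=2
After op 7 (peek()): arr=[12 8 3] head=2 tail=1 count=2
After op 8 (read()): arr=[12 8 3] head=0 tail=1 count=1
After op 9 (peek()): arr=[12 8 3] head=0 tail=1 count=1
After op 10 (read()): arr=[12 8 3] head=1 tail=1 count=0
After op 11 (write(6)): arr=[12 6 3] head=1 tail=2 count=1
After op 12 (write(20)): arr=[12 6 20] head=1 tail=0 count=2
After op 13 (write(13)): arr=[13 6 20] head=1 tail=1 count=3
After op 14 (write(19)): arr=[13 19 20] head=2 tail=2 count=3

Answer: 20 13 19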